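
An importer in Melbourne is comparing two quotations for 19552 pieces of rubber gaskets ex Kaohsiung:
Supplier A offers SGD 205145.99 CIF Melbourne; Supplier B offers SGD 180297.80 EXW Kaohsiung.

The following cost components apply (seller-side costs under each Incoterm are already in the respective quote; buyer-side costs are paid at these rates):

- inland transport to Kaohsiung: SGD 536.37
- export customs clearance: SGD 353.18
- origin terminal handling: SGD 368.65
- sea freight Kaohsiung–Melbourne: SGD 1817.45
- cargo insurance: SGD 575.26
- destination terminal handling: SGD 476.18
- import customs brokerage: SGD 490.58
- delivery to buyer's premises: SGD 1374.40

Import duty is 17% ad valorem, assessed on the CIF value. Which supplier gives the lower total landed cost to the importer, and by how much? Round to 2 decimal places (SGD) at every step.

Supplier B is cheaper by SGD 24800.82

Supplier A (CIF):
The CIF price already equals the CIF value: 205145.99
Import duty = 205145.99 × 17% = 34874.82
Buyer bears (A): 476.18 + 490.58 + 1374.40 = 2341.16
Landed cost (A) = invoice 205145.99 + 2341.16 + duty 34874.82 = 242361.97
Supplier B (EXW):
CIF value = EXW price + inland to port + export clearance + origin terminal + freight + insurance = 180297.80 + 536.37 + 353.18 + 368.65 + 1817.45 + 575.26 = 183948.71
Import duty = 183948.71 × 17% = 31271.28
Buyer bears (B): 536.37 + 353.18 + 368.65 + 1817.45 + 575.26 + 476.18 + 490.58 + 1374.40 = 5992.07
Landed cost (B) = invoice 180297.80 + 5992.07 + duty 31271.28 = 217561.15
Difference = |242361.97 − 217561.15| = 24800.82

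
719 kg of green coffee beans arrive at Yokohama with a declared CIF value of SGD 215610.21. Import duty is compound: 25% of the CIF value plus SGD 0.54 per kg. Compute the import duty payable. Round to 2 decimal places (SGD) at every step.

Import duty: SGD 54290.81

Ad valorem component: 215610.21 × 25% = 53902.55
Specific component: 719 × 0.54 = 388.26
Import duty = 53902.55 + 388.26 = 54290.81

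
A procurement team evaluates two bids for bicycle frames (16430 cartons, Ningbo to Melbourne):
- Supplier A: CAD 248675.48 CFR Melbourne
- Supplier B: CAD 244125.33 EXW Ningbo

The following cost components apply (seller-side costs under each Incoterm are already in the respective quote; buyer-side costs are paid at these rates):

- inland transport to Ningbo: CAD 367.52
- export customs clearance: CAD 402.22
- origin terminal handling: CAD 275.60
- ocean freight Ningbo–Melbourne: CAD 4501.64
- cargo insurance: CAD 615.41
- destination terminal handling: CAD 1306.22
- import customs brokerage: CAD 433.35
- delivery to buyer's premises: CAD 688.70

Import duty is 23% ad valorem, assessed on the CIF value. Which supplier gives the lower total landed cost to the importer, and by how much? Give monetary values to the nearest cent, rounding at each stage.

Supplier A is cheaper by CAD 1226.11

Supplier A (CFR):
CIF value = CFR price + insurance = 248675.48 + 615.41 = 249290.89
Import duty = 249290.89 × 23% = 57336.90
Buyer bears (A): 615.41 + 1306.22 + 433.35 + 688.70 = 3043.68
Landed cost (A) = invoice 248675.48 + 3043.68 + duty 57336.90 = 309056.06
Supplier B (EXW):
CIF value = EXW price + inland to port + export clearance + origin terminal + freight + insurance = 244125.33 + 367.52 + 402.22 + 275.60 + 4501.64 + 615.41 = 250287.72
Import duty = 250287.72 × 23% = 57566.18
Buyer bears (B): 367.52 + 402.22 + 275.60 + 4501.64 + 615.41 + 1306.22 + 433.35 + 688.70 = 8590.66
Landed cost (B) = invoice 244125.33 + 8590.66 + duty 57566.18 = 310282.17
Difference = |309056.06 − 310282.17| = 1226.11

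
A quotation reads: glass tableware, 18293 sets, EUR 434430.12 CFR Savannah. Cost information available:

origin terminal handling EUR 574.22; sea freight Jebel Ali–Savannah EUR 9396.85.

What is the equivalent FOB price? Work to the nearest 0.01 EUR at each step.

FOB price: EUR 425033.27

Not relevant to the conversion: origin terminal — on the seller under both CFR and FOB; already in the CFR price and stays in the FOB price.
From CFR to FOB, the seller no longer bears: freight.
FOB price = 434430.12 − 9396.85 = 425033.27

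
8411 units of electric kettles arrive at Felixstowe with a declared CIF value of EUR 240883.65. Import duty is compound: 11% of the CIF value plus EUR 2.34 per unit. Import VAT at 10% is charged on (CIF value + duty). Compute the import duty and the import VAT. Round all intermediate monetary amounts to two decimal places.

Import duty: EUR 46178.94; import VAT: EUR 28706.26

Ad valorem component: 240883.65 × 11% = 26497.20
Specific component: 8411 × 2.34 = 19681.74
Import duty = 26497.20 + 19681.74 = 46178.94
VAT base = CIF + duty = 240883.65 + 46178.94 = 287062.59
Import VAT = 287062.59 × 10% = 28706.26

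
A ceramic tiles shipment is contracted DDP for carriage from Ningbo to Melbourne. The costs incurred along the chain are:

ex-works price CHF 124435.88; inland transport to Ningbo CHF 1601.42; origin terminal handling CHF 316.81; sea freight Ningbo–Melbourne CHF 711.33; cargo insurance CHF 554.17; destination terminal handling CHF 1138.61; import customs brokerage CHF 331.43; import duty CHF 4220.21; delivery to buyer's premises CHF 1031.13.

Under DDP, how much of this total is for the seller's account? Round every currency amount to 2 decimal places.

Seller's account: CHF 134340.99

DDP: the seller bears all costs including import duty.
Seller's account: goods 124435.88 + inland to port 1601.42 + origin terminal 316.81 + freight 711.33 + insurance 554.17 + destination terminal 1138.61 + brokerage 331.43 + duty 4220.21 + delivery 1031.13 = 134340.99
Buyer's account: 0.00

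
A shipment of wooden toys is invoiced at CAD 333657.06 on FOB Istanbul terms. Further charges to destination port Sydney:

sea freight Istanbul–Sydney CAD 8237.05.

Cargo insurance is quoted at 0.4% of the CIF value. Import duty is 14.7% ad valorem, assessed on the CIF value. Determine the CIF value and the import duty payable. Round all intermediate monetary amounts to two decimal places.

CIF value: CAD 343267.18; import duty: CAD 50460.28

Let C be the CIF value. C = FOB price + freight + 0.4% × C
C − 0.4% × C = 333657.06 + 8237.05
0.996 × C = 341894.11
C = 341894.11 / 0.996 = 343267.18
Insurance premium = 0.4% × 343267.18 = 1373.07
Import duty = 343267.18 × 14.7% = 50460.28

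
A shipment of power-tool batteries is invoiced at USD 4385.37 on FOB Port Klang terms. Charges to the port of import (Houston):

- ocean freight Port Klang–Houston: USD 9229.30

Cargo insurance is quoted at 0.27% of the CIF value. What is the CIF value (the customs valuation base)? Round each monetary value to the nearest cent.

CIF value: USD 13651.53

Let C be the CIF value. C = FOB price + freight + 0.27% × C
C − 0.27% × C = 4385.37 + 9229.30
0.9973 × C = 13614.67
C = 13614.67 / 0.9973 = 13651.53
Insurance premium = 0.27% × 13651.53 = 36.86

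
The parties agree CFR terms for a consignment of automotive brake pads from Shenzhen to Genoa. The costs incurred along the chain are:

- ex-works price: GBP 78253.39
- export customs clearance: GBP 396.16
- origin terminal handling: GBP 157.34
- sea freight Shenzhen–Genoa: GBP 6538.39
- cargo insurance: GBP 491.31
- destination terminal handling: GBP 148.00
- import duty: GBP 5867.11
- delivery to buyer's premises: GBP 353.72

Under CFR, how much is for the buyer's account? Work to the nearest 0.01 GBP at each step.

CFR: the seller pays costs through ocean freight to the destination port, but not insurance.
Seller's account: goods 78253.39 + export clearance 396.16 + origin terminal 157.34 + freight 6538.39 = 85345.28
Buyer's account: insurance 491.31 + destination terminal 148.00 + duty 5867.11 + delivery 353.72 = 6860.14

Buyer's account: GBP 6860.14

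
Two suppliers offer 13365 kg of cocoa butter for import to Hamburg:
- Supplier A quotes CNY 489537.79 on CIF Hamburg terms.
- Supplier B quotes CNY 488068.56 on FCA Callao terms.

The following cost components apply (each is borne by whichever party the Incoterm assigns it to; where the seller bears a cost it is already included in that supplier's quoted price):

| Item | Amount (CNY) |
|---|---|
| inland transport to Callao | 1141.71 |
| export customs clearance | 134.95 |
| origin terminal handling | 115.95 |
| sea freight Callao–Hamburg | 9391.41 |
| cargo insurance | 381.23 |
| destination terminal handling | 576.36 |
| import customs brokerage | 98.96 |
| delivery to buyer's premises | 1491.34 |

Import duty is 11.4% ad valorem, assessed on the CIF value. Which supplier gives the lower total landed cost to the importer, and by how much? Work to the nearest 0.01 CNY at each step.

Supplier A (CIF):
The CIF price already equals the CIF value: 489537.79
Import duty = 489537.79 × 11.4% = 55807.31
Buyer bears (A): 576.36 + 98.96 + 1491.34 = 2166.66
Landed cost (A) = invoice 489537.79 + 2166.66 + duty 55807.31 = 547511.76
Supplier B (FCA):
CIF value = FCA price + origin terminal + freight + insurance = 488068.56 + 115.95 + 9391.41 + 381.23 = 497957.15
Import duty = 497957.15 × 11.4% = 56767.12
Buyer bears (B): 115.95 + 9391.41 + 381.23 + 576.36 + 98.96 + 1491.34 = 12055.25
Landed cost (B) = invoice 488068.56 + 12055.25 + duty 56767.12 = 556890.93
Difference = |547511.76 − 556890.93| = 9379.17

Supplier A is cheaper by CNY 9379.17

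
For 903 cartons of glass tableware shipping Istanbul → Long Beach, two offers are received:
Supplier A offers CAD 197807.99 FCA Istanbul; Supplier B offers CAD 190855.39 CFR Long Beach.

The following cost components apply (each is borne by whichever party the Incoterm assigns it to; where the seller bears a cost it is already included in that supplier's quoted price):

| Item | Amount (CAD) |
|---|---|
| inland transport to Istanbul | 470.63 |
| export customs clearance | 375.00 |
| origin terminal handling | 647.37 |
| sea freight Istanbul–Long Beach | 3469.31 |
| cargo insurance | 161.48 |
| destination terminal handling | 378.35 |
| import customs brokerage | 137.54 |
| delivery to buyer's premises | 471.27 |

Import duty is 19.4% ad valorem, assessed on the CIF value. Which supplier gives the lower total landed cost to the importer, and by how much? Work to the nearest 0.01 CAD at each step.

Supplier B is cheaper by CAD 13216.72

Supplier A (FCA):
CIF value = FCA price + origin terminal + freight + insurance = 197807.99 + 647.37 + 3469.31 + 161.48 = 202086.15
Import duty = 202086.15 × 19.4% = 39204.71
Buyer bears (A): 647.37 + 3469.31 + 161.48 + 378.35 + 137.54 + 471.27 = 5265.32
Landed cost (A) = invoice 197807.99 + 5265.32 + duty 39204.71 = 242278.02
Supplier B (CFR):
CIF value = CFR price + insurance = 190855.39 + 161.48 = 191016.87
Import duty = 191016.87 × 19.4% = 37057.27
Buyer bears (B): 161.48 + 378.35 + 137.54 + 471.27 = 1148.64
Landed cost (B) = invoice 190855.39 + 1148.64 + duty 37057.27 = 229061.30
Difference = |242278.02 − 229061.30| = 13216.72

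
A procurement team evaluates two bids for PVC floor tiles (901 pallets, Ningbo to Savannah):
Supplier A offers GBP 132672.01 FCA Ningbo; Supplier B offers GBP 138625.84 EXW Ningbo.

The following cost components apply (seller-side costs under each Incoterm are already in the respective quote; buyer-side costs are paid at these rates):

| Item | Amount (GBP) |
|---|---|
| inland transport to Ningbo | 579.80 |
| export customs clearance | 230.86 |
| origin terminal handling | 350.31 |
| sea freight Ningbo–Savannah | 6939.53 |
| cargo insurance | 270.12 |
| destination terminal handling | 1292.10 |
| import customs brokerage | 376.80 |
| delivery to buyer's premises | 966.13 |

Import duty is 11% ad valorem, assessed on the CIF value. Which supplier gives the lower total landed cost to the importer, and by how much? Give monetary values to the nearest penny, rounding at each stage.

Supplier A is cheaper by GBP 7508.58

Supplier A (FCA):
CIF value = FCA price + origin terminal + freight + insurance = 132672.01 + 350.31 + 6939.53 + 270.12 = 140231.97
Import duty = 140231.97 × 11% = 15425.52
Buyer bears (A): 350.31 + 6939.53 + 270.12 + 1292.10 + 376.80 + 966.13 = 10194.99
Landed cost (A) = invoice 132672.01 + 10194.99 + duty 15425.52 = 158292.52
Supplier B (EXW):
CIF value = EXW price + inland to port + export clearance + origin terminal + freight + insurance = 138625.84 + 579.80 + 230.86 + 350.31 + 6939.53 + 270.12 = 146996.46
Import duty = 146996.46 × 11% = 16169.61
Buyer bears (B): 579.80 + 230.86 + 350.31 + 6939.53 + 270.12 + 1292.10 + 376.80 + 966.13 = 11005.65
Landed cost (B) = invoice 138625.84 + 11005.65 + duty 16169.61 = 165801.10
Difference = |158292.52 − 165801.10| = 7508.58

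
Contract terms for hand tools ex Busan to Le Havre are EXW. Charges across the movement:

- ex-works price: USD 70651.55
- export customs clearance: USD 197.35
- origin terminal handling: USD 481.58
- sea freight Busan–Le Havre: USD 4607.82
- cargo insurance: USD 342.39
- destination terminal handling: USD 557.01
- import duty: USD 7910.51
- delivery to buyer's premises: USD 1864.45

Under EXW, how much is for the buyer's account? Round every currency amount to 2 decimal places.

Buyer's account: USD 15961.11

EXW: the seller makes goods available at their premises; the buyer bears all onward costs.
Seller's account: goods 70651.55 = 70651.55
Buyer's account: export clearance 197.35 + origin terminal 481.58 + freight 4607.82 + insurance 342.39 + destination terminal 557.01 + duty 7910.51 + delivery 1864.45 = 15961.11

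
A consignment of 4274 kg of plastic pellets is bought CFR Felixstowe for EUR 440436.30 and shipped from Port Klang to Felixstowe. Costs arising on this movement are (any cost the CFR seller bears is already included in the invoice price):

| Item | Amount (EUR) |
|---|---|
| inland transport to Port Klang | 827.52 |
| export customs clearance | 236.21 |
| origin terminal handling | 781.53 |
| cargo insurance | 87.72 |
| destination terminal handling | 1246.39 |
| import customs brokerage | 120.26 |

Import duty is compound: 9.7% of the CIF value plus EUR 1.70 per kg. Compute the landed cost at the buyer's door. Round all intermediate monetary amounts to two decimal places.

CFR: the seller pays costs through ocean freight to the destination port, but not insurance.
Already in the invoice (seller's account under CFR): inland to port, export clearance, origin terminal — exclude.
CIF value = CFR price + insurance = 440436.30 + 87.72 = 440524.02
Ad valorem component: 440524.02 × 9.7% = 42730.83
Specific component: 4274 × 1.70 = 7265.80
Import duty = 42730.83 + 7265.80 = 49996.63
Buyer bears: insurance 87.72 + destination terminal 1246.39 + brokerage 120.26 + duty 49996.63 = 51451.00
Landed cost = invoice 440436.30 + 51451.00 = 491887.30

Total landed cost: EUR 491887.30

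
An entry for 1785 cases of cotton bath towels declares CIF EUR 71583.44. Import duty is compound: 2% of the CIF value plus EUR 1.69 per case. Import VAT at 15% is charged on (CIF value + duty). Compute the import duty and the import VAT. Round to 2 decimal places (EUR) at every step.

Import duty: EUR 4448.32; import VAT: EUR 11404.76

Ad valorem component: 71583.44 × 2% = 1431.67
Specific component: 1785 × 1.69 = 3016.65
Import duty = 1431.67 + 3016.65 = 4448.32
VAT base = CIF + duty = 71583.44 + 4448.32 = 76031.76
Import VAT = 76031.76 × 15% = 11404.76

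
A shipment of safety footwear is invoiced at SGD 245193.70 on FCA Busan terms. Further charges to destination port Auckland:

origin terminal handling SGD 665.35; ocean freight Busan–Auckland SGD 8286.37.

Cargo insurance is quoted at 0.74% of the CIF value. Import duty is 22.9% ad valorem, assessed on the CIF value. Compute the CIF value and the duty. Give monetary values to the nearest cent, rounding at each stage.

CIF value: SGD 256040.12; import duty: SGD 58633.19

Let C be the CIF value. C = FCA price + pre-shipment costs + freight + 0.74% × C
C − 0.74% × C = 245193.70 + 665.35 + 8286.37
0.9926 × C = 254145.42
C = 254145.42 / 0.9926 = 256040.12
Insurance premium = 0.74% × 256040.12 = 1894.70
Import duty = 256040.12 × 22.9% = 58633.19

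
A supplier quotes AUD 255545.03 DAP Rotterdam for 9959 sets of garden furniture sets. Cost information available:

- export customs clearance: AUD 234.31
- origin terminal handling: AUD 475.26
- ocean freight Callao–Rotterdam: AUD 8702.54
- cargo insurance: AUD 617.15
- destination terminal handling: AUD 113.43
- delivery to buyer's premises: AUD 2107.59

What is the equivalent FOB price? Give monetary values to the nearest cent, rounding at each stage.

Not relevant to the conversion: export clearance, origin terminal — on the seller under both DAP and FOB; already in the DAP price and stays in the FOB price.
From DAP to FOB, the seller no longer bears: freight, insurance, destination terminal, delivery.
FOB price = 255545.03 − 8702.54 − 617.15 − 113.43 − 2107.59 = 244004.32

FOB price: AUD 244004.32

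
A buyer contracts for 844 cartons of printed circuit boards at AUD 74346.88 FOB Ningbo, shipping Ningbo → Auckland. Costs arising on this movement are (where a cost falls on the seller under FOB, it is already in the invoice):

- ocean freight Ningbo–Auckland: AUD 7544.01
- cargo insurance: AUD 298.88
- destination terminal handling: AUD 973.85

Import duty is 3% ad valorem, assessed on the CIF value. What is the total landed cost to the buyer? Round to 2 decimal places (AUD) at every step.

Total landed cost: AUD 85629.31

FOB: the seller bears costs until goods are on board at the origin port; the buyer bears freight, insurance and all costs thereafter.
CIF value = FOB price + freight + insurance = 74346.88 + 7544.01 + 298.88 = 82189.77
Import duty = 82189.77 × 3% = 2465.69
Buyer bears: freight 7544.01 + insurance 298.88 + destination terminal 973.85 + duty 2465.69 = 11282.43
Landed cost = invoice 74346.88 + 11282.43 = 85629.31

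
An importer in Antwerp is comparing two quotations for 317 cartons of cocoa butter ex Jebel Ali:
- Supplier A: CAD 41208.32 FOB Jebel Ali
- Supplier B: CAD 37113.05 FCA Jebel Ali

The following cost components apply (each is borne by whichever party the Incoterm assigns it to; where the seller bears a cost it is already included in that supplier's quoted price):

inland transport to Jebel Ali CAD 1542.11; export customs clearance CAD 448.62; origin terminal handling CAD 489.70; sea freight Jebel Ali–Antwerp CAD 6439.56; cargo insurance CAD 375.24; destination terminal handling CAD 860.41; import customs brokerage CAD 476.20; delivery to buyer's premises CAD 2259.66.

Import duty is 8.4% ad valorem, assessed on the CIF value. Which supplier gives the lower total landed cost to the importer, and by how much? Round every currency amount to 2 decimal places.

Supplier B is cheaper by CAD 3908.44

Supplier A (FOB):
CIF value = FOB price + freight + insurance = 41208.32 + 6439.56 + 375.24 = 48023.12
Import duty = 48023.12 × 8.4% = 4033.94
Buyer bears (A): 6439.56 + 375.24 + 860.41 + 476.20 + 2259.66 = 10411.07
Landed cost (A) = invoice 41208.32 + 10411.07 + duty 4033.94 = 55653.33
Supplier B (FCA):
CIF value = FCA price + origin terminal + freight + insurance = 37113.05 + 489.70 + 6439.56 + 375.24 = 44417.55
Import duty = 44417.55 × 8.4% = 3731.07
Buyer bears (B): 489.70 + 6439.56 + 375.24 + 860.41 + 476.20 + 2259.66 = 10900.77
Landed cost (B) = invoice 37113.05 + 10900.77 + duty 3731.07 = 51744.89
Difference = |55653.33 − 51744.89| = 3908.44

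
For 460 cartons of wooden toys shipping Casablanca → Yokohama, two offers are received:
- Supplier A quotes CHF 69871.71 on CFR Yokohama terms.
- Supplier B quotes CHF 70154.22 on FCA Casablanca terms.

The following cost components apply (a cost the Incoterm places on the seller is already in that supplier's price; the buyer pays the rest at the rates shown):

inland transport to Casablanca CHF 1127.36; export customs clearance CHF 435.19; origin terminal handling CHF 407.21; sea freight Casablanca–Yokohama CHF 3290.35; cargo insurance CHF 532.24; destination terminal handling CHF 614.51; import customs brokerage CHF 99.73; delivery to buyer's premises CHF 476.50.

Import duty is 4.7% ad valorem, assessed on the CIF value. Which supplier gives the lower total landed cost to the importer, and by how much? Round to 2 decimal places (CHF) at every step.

Supplier A is cheaper by CHF 4167.13

Supplier A (CFR):
CIF value = CFR price + insurance = 69871.71 + 532.24 = 70403.95
Import duty = 70403.95 × 4.7% = 3308.99
Buyer bears (A): 532.24 + 614.51 + 99.73 + 476.50 = 1722.98
Landed cost (A) = invoice 69871.71 + 1722.98 + duty 3308.99 = 74903.68
Supplier B (FCA):
CIF value = FCA price + origin terminal + freight + insurance = 70154.22 + 407.21 + 3290.35 + 532.24 = 74384.02
Import duty = 74384.02 × 4.7% = 3496.05
Buyer bears (B): 407.21 + 3290.35 + 532.24 + 614.51 + 99.73 + 476.50 = 5420.54
Landed cost (B) = invoice 70154.22 + 5420.54 + duty 3496.05 = 79070.81
Difference = |74903.68 − 79070.81| = 4167.13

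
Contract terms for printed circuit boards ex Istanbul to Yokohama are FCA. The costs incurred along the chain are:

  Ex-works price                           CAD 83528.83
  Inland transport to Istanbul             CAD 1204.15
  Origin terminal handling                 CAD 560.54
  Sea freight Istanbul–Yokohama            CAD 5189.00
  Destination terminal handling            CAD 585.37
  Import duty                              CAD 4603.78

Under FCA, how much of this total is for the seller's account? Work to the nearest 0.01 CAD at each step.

FCA: the seller delivers export-cleared goods to the carrier; the buyer bears costs from that point.
Seller's account: goods 83528.83 + inland to port 1204.15 = 84732.98
Buyer's account: origin terminal 560.54 + freight 5189.00 + destination terminal 585.37 + duty 4603.78 = 10938.69

Seller's account: CAD 84732.98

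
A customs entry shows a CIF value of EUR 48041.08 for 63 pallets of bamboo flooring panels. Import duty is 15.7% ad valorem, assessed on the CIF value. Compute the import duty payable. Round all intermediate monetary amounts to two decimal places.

Import duty = 48041.08 × 15.7% = 7542.45

Import duty: EUR 7542.45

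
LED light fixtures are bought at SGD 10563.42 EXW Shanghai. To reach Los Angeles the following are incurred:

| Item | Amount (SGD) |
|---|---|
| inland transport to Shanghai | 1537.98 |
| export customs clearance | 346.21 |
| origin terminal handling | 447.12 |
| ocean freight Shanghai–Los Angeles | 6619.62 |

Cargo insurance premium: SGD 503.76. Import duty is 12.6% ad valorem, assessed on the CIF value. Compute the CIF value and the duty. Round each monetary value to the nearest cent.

CIF value: SGD 20018.11; import duty: SGD 2522.28

CIF = EXW price + pre-shipment costs + freight + insurance
CIF = 10563.42 + 1537.98 + 346.21 + 447.12 + 6619.62 + 503.76 = 20018.11
Import duty = 20018.11 × 12.6% = 2522.28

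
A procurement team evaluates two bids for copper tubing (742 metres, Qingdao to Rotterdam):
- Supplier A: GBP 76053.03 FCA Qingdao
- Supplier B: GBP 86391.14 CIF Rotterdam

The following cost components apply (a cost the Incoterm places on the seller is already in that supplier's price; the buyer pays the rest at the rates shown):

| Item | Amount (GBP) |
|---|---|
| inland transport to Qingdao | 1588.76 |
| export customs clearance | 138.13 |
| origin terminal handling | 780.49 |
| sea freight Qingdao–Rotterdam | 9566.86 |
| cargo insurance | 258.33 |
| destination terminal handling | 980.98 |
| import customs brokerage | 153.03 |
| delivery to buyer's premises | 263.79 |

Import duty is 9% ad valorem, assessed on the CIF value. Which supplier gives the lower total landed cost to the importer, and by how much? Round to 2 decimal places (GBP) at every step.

Supplier B is cheaper by GBP 291.65

Supplier A (FCA):
CIF value = FCA price + origin terminal + freight + insurance = 76053.03 + 780.49 + 9566.86 + 258.33 = 86658.71
Import duty = 86658.71 × 9% = 7799.28
Buyer bears (A): 780.49 + 9566.86 + 258.33 + 980.98 + 153.03 + 263.79 = 12003.48
Landed cost (A) = invoice 76053.03 + 12003.48 + duty 7799.28 = 95855.79
Supplier B (CIF):
The CIF price already equals the CIF value: 86391.14
Import duty = 86391.14 × 9% = 7775.20
Buyer bears (B): 980.98 + 153.03 + 263.79 = 1397.80
Landed cost (B) = invoice 86391.14 + 1397.80 + duty 7775.20 = 95564.14
Difference = |95855.79 − 95564.14| = 291.65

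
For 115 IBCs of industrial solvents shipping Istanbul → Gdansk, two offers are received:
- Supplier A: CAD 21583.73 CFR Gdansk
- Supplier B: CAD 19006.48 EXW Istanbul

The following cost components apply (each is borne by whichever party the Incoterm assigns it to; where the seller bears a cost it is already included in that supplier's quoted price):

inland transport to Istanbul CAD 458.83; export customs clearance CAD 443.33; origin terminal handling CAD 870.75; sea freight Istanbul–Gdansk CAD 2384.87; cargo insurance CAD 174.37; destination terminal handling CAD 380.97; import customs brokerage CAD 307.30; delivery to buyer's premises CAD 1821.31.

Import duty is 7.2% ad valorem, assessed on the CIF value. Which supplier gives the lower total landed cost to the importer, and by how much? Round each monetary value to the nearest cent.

Supplier A (CFR):
CIF value = CFR price + insurance = 21583.73 + 174.37 = 21758.10
Import duty = 21758.10 × 7.2% = 1566.58
Buyer bears (A): 174.37 + 380.97 + 307.30 + 1821.31 = 2683.95
Landed cost (A) = invoice 21583.73 + 2683.95 + duty 1566.58 = 25834.26
Supplier B (EXW):
CIF value = EXW price + inland to port + export clearance + origin terminal + freight + insurance = 19006.48 + 458.83 + 443.33 + 870.75 + 2384.87 + 174.37 = 23338.63
Import duty = 23338.63 × 7.2% = 1680.38
Buyer bears (B): 458.83 + 443.33 + 870.75 + 2384.87 + 174.37 + 380.97 + 307.30 + 1821.31 = 6841.73
Landed cost (B) = invoice 19006.48 + 6841.73 + duty 1680.38 = 27528.59
Difference = |25834.26 − 27528.59| = 1694.33

Supplier A is cheaper by CAD 1694.33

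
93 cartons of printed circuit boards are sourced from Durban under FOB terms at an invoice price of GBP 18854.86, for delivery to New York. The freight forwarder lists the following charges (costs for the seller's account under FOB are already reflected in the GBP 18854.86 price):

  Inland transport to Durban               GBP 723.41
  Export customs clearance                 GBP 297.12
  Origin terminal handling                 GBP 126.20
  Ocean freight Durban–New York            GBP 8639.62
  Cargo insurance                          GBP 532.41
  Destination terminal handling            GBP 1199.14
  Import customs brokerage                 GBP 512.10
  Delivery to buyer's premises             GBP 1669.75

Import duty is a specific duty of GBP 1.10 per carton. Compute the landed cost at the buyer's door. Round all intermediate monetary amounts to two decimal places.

FOB: the seller bears costs until goods are on board at the origin port; the buyer bears freight, insurance and all costs thereafter.
Already in the invoice (seller's account under FOB): inland to port, export clearance, origin terminal — exclude.
CIF value = FOB price + freight + insurance = 18854.86 + 8639.62 + 532.41 = 28026.89
Import duty = 93 × 1.10 = 102.30
Buyer bears: freight 8639.62 + insurance 532.41 + destination terminal 1199.14 + brokerage 512.10 + delivery 1669.75 + duty 102.30 = 12655.32
Landed cost = invoice 18854.86 + 12655.32 = 31510.18

Total landed cost: GBP 31510.18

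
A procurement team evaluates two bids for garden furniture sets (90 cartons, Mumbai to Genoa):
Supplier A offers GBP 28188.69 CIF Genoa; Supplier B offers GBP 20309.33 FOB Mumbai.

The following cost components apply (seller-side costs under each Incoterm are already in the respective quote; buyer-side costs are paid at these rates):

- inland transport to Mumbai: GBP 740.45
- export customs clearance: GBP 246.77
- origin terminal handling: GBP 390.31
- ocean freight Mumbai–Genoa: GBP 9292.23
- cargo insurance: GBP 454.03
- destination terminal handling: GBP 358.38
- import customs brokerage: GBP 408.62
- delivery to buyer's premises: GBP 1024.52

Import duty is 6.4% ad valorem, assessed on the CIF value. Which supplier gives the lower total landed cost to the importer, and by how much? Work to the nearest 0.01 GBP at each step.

Supplier A is cheaper by GBP 1986.38

Supplier A (CIF):
The CIF price already equals the CIF value: 28188.69
Import duty = 28188.69 × 6.4% = 1804.08
Buyer bears (A): 358.38 + 408.62 + 1024.52 = 1791.52
Landed cost (A) = invoice 28188.69 + 1791.52 + duty 1804.08 = 31784.29
Supplier B (FOB):
CIF value = FOB price + freight + insurance = 20309.33 + 9292.23 + 454.03 = 30055.59
Import duty = 30055.59 × 6.4% = 1923.56
Buyer bears (B): 9292.23 + 454.03 + 358.38 + 408.62 + 1024.52 = 11537.78
Landed cost (B) = invoice 20309.33 + 11537.78 + duty 1923.56 = 33770.67
Difference = |31784.29 − 33770.67| = 1986.38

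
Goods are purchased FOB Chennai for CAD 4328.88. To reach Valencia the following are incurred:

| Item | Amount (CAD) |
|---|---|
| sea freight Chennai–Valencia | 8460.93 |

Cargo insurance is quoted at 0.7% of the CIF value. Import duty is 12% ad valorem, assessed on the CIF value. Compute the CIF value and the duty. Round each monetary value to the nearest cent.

Let C be the CIF value. C = FOB price + freight + 0.7% × C
C − 0.7% × C = 4328.88 + 8460.93
0.993 × C = 12789.81
C = 12789.81 / 0.993 = 12879.97
Insurance premium = 0.7% × 12879.97 = 90.16
Import duty = 12879.97 × 12% = 1545.60

CIF value: CAD 12879.97; import duty: CAD 1545.60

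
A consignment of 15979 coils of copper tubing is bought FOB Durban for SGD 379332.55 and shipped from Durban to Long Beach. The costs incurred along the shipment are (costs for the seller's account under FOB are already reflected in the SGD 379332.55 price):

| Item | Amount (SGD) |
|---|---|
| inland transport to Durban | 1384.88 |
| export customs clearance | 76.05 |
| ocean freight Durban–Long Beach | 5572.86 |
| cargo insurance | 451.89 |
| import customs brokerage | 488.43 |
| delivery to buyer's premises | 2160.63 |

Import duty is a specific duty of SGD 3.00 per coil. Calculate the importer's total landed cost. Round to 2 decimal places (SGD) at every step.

Total landed cost: SGD 435943.36

FOB: the seller bears costs until goods are on board at the origin port; the buyer bears freight, insurance and all costs thereafter.
Already in the invoice (seller's account under FOB): inland to port, export clearance — exclude.
CIF value = FOB price + freight + insurance = 379332.55 + 5572.86 + 451.89 = 385357.30
Import duty = 15979 × 3.00 = 47937.00
Buyer bears: freight 5572.86 + insurance 451.89 + brokerage 488.43 + delivery 2160.63 + duty 47937.00 = 56610.81
Landed cost = invoice 379332.55 + 56610.81 = 435943.36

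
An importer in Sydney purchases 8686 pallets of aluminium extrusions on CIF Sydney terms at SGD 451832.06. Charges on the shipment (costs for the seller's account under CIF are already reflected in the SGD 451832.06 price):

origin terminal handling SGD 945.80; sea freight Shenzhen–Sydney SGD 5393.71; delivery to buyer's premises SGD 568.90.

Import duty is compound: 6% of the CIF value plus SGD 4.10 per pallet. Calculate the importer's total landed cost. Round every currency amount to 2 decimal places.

CIF: the seller pays costs through ocean freight and marine insurance to the destination port.
Already in the invoice (seller's account under CIF): origin terminal, freight — exclude.
The CIF price already equals the CIF value: 451832.06
Ad valorem component: 451832.06 × 6% = 27109.92
Specific component: 8686 × 4.10 = 35612.60
Import duty = 27109.92 + 35612.60 = 62722.52
Buyer bears: delivery 568.90 + duty 62722.52 = 63291.42
Landed cost = invoice 451832.06 + 63291.42 = 515123.48

Total landed cost: SGD 515123.48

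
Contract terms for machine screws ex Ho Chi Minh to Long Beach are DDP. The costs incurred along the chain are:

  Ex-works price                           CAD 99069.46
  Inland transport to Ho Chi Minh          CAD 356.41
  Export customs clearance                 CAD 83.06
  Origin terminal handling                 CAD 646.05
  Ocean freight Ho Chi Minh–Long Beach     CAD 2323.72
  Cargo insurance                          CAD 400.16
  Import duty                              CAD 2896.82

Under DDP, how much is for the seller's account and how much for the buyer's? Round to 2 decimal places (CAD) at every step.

DDP: the seller bears all costs including import duty.
Seller's account: goods 99069.46 + inland to port 356.41 + export clearance 83.06 + origin terminal 646.05 + freight 2323.72 + insurance 400.16 + duty 2896.82 = 105775.68
Buyer's account: 0.00

Seller: CAD 105775.68; buyer: CAD 0.00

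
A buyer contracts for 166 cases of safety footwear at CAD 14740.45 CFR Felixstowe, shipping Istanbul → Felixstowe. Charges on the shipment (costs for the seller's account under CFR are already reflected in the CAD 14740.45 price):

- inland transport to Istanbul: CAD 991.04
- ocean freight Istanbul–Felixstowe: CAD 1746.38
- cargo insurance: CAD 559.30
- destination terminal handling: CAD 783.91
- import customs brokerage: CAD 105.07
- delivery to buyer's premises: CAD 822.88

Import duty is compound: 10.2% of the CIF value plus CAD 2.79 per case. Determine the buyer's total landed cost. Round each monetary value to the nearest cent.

Total landed cost: CAD 19035.32

CFR: the seller pays costs through ocean freight to the destination port, but not insurance.
Already in the invoice (seller's account under CFR): inland to port, freight — exclude.
CIF value = CFR price + insurance = 14740.45 + 559.30 = 15299.75
Ad valorem component: 15299.75 × 10.2% = 1560.57
Specific component: 166 × 2.79 = 463.14
Import duty = 1560.57 + 463.14 = 2023.71
Buyer bears: insurance 559.30 + destination terminal 783.91 + brokerage 105.07 + delivery 822.88 + duty 2023.71 = 4294.87
Landed cost = invoice 14740.45 + 4294.87 = 19035.32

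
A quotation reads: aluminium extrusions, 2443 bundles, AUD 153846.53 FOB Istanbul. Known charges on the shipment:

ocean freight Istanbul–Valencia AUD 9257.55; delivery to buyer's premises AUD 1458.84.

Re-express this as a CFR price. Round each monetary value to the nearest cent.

Not relevant to the conversion: delivery — on the buyer under both terms; not part of either seller's price.
From FOB to CFR, the seller additionally bears: freight.
CFR price = 153846.53 + 9257.55 = 163104.08

CFR price: AUD 163104.08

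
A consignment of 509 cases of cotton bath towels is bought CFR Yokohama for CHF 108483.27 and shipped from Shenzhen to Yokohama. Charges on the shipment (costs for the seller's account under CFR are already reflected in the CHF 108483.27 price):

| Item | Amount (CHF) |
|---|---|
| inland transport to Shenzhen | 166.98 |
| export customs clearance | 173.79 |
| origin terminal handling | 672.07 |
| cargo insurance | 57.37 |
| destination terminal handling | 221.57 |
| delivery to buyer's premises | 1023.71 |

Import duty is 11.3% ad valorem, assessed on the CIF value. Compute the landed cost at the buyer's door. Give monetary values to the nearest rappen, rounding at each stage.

Total landed cost: CHF 122051.01

CFR: the seller pays costs through ocean freight to the destination port, but not insurance.
Already in the invoice (seller's account under CFR): inland to port, export clearance, origin terminal — exclude.
CIF value = CFR price + insurance = 108483.27 + 57.37 = 108540.64
Import duty = 108540.64 × 11.3% = 12265.09
Buyer bears: insurance 57.37 + destination terminal 221.57 + delivery 1023.71 + duty 12265.09 = 13567.74
Landed cost = invoice 108483.27 + 13567.74 = 122051.01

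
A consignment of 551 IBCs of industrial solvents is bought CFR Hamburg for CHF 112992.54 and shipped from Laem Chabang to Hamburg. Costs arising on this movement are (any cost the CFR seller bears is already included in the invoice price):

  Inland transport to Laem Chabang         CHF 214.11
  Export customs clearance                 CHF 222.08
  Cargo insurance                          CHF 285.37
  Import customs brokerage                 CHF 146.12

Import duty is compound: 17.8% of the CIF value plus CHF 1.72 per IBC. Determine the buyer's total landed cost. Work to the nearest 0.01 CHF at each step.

Total landed cost: CHF 134535.22

CFR: the seller pays costs through ocean freight to the destination port, but not insurance.
Already in the invoice (seller's account under CFR): inland to port, export clearance — exclude.
CIF value = CFR price + insurance = 112992.54 + 285.37 = 113277.91
Ad valorem component: 113277.91 × 17.8% = 20163.47
Specific component: 551 × 1.72 = 947.72
Import duty = 20163.47 + 947.72 = 21111.19
Buyer bears: insurance 285.37 + brokerage 146.12 + duty 21111.19 = 21542.68
Landed cost = invoice 112992.54 + 21542.68 = 134535.22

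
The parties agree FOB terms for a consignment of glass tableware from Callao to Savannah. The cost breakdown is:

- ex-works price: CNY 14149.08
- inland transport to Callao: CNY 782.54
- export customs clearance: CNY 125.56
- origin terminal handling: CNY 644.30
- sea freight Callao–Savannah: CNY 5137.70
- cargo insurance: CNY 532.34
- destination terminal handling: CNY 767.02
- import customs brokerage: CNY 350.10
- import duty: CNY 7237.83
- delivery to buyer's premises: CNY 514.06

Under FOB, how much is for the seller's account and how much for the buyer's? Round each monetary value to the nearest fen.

Seller: CNY 15701.48; buyer: CNY 14539.05

FOB: the seller bears costs until goods are on board at the origin port; the buyer bears freight, insurance and all costs thereafter.
Seller's account: goods 14149.08 + inland to port 782.54 + export clearance 125.56 + origin terminal 644.30 = 15701.48
Buyer's account: freight 5137.70 + insurance 532.34 + destination terminal 767.02 + brokerage 350.10 + duty 7237.83 + delivery 514.06 = 14539.05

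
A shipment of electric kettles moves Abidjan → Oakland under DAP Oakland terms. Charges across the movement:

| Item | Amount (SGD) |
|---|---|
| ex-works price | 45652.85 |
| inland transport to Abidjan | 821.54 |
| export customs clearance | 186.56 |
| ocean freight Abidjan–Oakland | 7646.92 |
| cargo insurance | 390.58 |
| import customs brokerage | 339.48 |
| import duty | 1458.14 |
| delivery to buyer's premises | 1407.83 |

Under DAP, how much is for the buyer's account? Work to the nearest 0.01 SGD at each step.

DAP: the seller bears all costs to the named destination except import duty and clearance.
Seller's account: goods 45652.85 + inland to port 821.54 + export clearance 186.56 + freight 7646.92 + insurance 390.58 + delivery 1407.83 = 56106.28
Buyer's account: brokerage 339.48 + duty 1458.14 = 1797.62

Buyer's account: SGD 1797.62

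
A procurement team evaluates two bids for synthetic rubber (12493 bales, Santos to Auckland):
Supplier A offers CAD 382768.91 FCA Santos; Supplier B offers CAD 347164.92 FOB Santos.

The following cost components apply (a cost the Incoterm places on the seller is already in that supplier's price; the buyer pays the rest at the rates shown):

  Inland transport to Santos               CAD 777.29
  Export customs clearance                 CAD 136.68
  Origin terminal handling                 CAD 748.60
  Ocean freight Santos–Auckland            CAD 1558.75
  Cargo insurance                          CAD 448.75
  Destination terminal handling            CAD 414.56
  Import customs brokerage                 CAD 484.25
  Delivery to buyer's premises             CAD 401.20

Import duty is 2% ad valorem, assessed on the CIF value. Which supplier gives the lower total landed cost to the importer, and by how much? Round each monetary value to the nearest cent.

Supplier A (FCA):
CIF value = FCA price + origin terminal + freight + insurance = 382768.91 + 748.60 + 1558.75 + 448.75 = 385525.01
Import duty = 385525.01 × 2% = 7710.50
Buyer bears (A): 748.60 + 1558.75 + 448.75 + 414.56 + 484.25 + 401.20 = 4056.11
Landed cost (A) = invoice 382768.91 + 4056.11 + duty 7710.50 = 394535.52
Supplier B (FOB):
CIF value = FOB price + freight + insurance = 347164.92 + 1558.75 + 448.75 = 349172.42
Import duty = 349172.42 × 2% = 6983.45
Buyer bears (B): 1558.75 + 448.75 + 414.56 + 484.25 + 401.20 = 3307.51
Landed cost (B) = invoice 347164.92 + 3307.51 + duty 6983.45 = 357455.88
Difference = |394535.52 − 357455.88| = 37079.64

Supplier B is cheaper by CAD 37079.64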